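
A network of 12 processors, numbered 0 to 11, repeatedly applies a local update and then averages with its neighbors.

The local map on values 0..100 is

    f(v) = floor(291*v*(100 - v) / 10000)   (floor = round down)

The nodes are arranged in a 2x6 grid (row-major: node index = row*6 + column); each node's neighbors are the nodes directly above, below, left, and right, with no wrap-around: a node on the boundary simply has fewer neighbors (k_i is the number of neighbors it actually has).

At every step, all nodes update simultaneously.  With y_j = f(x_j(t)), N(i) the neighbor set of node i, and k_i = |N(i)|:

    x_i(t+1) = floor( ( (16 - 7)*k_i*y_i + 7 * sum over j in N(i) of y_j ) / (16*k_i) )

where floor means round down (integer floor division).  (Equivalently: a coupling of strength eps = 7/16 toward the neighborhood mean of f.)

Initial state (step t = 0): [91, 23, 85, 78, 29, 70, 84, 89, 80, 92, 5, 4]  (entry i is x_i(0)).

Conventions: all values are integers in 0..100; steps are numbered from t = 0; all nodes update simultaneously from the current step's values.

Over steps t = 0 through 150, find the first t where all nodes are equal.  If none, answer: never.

Simulating step by step:
t=0: [91, 23, 85, 78, 29, 70, 84, 89, 80, 92, 5, 4]  (not all equal)
t=1: [32, 41, 42, 44, 51, 49, 33, 35, 38, 27, 20, 22]  (not all equal)
t=2: [64, 68, 69, 68, 68, 66, 64, 66, 66, 59, 51, 53]  (not all equal)
t=3: [66, 63, 62, 63, 64, 66, 66, 65, 65, 68, 70, 70]  (not all equal)
t=4: [65, 66, 67, 66, 65, 64, 65, 66, 65, 63, 62, 61]  (not all equal)
t=5: [65, 65, 64, 65, 66, 67, 65, 65, 65, 66, 67, 68]  (not all equal)
t=6: [66, 66, 66, 65, 64, 64, 66, 66, 66, 65, 64, 63]  (not all equal)
t=7: [65, 65, 65, 66, 66, 67, 65, 65, 65, 66, 66, 67]  (not all equal)
t=8: [66, 66, 65, 65, 64, 64, 66, 66, 65, 65, 64, 64]  (not all equal)
t=9: [65, 65, 65, 66, 66, 67, 65, 65, 65, 66, 66, 67]  (not all equal)

Answer: never
Key observation: The state at step 7 reappears at step 9 — the system is in a cycle of period 2 from step 7 on.  No step 0..9 is synchronized, and the cycle repeats forever, so no step up to 150 (or ever) has all nodes equal.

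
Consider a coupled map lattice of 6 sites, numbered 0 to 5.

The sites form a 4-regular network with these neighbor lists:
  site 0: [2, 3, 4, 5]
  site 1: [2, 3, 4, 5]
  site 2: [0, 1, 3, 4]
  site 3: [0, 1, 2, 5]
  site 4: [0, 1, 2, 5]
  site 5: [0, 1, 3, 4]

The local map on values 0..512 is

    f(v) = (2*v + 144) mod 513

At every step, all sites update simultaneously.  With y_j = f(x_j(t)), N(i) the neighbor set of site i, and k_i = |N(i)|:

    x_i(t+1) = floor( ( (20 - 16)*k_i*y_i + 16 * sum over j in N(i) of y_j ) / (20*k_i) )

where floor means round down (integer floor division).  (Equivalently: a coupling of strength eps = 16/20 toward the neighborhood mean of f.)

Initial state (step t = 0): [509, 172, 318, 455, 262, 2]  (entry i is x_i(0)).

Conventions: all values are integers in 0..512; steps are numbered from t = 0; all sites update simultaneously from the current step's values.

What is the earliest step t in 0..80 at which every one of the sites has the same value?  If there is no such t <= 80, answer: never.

Simulating step by step:
t=0: [509, 172, 318, 455, 262, 2]  (not all equal)
t=1: [146, 217, 214, 213, 238, 191]  (not all equal)
t=2: [134, 60, 144, 126, 136, 135]  (not all equal)
t=3: [414, 384, 384, 383, 387, 380]  (not all equal)
t=4: [410, 398, 411, 409, 410, 410]  (not all equal)
t=5: [451, 446, 446, 446, 446, 445]  (not all equal)
t=6: [11, 9, 12, 11, 11, 11]  (not all equal)
t=7: [166, 165, 165, 165, 165, 165]  (not all equal)
t=8: [474, 474, 474, 474, 474, 474]  (all equal)

Answer: 8
Key observation: Synchronization is absorbing here: once all sites are equal they stay equal, and step 8 is the first all-equal step.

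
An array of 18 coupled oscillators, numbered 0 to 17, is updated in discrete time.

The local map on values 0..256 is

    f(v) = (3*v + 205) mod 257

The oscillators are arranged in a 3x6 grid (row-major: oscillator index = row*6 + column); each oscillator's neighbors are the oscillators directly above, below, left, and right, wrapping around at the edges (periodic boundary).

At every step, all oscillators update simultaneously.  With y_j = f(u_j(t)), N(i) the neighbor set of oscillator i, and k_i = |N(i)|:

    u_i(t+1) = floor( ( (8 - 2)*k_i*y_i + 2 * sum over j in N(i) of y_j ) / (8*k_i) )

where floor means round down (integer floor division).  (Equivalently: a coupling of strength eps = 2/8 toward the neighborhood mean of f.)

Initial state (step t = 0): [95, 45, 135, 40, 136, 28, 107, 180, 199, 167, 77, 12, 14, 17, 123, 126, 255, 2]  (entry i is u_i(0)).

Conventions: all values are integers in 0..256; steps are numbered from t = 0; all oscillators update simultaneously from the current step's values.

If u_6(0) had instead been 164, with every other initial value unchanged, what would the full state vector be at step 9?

Answer: [36, 130, 211, 41, 123, 122, 116, 59, 192, 35, 45, 164, 100, 108, 68, 116, 42, 127]
Key observation: This trace re-runs the system from the modified initial state.

Derivation:
t=0: [95, 45, 135, 40, 136, 28, 164, 180, 199, 167, 77, 12, 14, 17, 123, 126, 255, 2]
t=1: [208, 113, 87, 79, 104, 73, 196, 207, 59, 165, 179, 218, 240, 230, 73, 84, 184, 203]
t=2: [66, 50, 188, 176, 53, 137, 38, 60, 132, 185, 203, 94, 130, 118, 166, 198, 211, 73]
t=3: [130, 109, 228, 204, 107, 117, 83, 114, 116, 208, 72, 195, 87, 64, 167, 66, 71, 155]
t=4: [89, 36, 106, 55, 34, 48, 169, 49, 54, 68, 138, 49, 192, 133, 171, 138, 150, 143]
t=5: [183, 67, 36, 104, 65, 99, 174, 99, 111, 141, 106, 103, 46, 90, 172, 116, 129, 111]
t=6: [223, 159, 65, 24, 128, 209, 195, 221, 56, 90, 27, 30, 107, 206, 176, 54, 71, 43]
t=7: [93, 150, 139, 49, 73, 64, 29, 94, 129, 180, 52, 40, 24, 70, 190, 121, 138, 74]
t=8: [191, 150, 100, 106, 153, 144, 60, 198, 94, 193, 113, 79, 51, 143, 27, 67, 109, 148]
t=9: [36, 130, 211, 41, 123, 122, 116, 59, 192, 35, 45, 164, 100, 108, 68, 116, 42, 127]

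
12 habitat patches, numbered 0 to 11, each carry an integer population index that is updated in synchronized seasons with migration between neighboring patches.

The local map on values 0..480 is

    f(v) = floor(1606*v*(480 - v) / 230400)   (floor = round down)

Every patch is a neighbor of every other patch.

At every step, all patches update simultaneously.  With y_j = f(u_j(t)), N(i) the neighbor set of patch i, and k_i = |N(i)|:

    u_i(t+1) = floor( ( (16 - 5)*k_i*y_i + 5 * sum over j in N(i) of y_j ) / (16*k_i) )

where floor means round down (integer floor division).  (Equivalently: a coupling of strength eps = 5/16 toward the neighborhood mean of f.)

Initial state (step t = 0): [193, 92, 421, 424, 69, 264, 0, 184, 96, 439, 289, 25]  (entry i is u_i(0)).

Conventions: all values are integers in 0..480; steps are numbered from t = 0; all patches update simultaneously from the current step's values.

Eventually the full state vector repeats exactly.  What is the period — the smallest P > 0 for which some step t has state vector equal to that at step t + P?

Simulating step by step:
t=0: [193, 92, 421, 424, 69, 264, 0, 184, 96, 439, 289, 25]
t=1: [333, 242, 193, 187, 209, 340, 79, 329, 247, 161, 332, 131]
t=2: [344, 384, 374, 370, 379, 337, 264, 347, 384, 355, 345, 329]
t=3: [319, 273, 286, 291, 280, 325, 366, 316, 273, 308, 318, 333]
t=4: [359, 383, 378, 376, 381, 355, 315, 362, 383, 367, 360, 348]
t=5: [298, 269, 276, 278, 272, 303, 337, 295, 269, 289, 297, 310]
t=6: [378, 389, 387, 387, 389, 375, 350, 380, 389, 382, 378, 371]
t=7: [266, 252, 254, 254, 252, 270, 298, 264, 252, 261, 266, 275]
t=8: [396, 398, 398, 398, 398, 395, 384, 396, 398, 397, 396, 393]
t=9: [231, 228, 228, 228, 228, 233, 247, 231, 228, 230, 231, 235]
t=10: [400, 400, 400, 400, 400, 400, 400, 400, 400, 400, 400, 400]
t=11: [223, 223, 223, 223, 223, 223, 223, 223, 223, 223, 223, 223]
t=12: [399, 399, 399, 399, 399, 399, 399, 399, 399, 399, 399, 399]
t=13: [225, 225, 225, 225, 225, 225, 225, 225, 225, 225, 225, 225]
t=14: [399, 399, 399, 399, 399, 399, 399, 399, 399, 399, 399, 399]

Answer: 2
Key observation: The state at step 12, [399, 399, 399, 399, 399, 399, 399, 399, 399, 399, 399, 399], reappears at step 14 — and no state repeats earlier — so the cycle the system enters has period 2.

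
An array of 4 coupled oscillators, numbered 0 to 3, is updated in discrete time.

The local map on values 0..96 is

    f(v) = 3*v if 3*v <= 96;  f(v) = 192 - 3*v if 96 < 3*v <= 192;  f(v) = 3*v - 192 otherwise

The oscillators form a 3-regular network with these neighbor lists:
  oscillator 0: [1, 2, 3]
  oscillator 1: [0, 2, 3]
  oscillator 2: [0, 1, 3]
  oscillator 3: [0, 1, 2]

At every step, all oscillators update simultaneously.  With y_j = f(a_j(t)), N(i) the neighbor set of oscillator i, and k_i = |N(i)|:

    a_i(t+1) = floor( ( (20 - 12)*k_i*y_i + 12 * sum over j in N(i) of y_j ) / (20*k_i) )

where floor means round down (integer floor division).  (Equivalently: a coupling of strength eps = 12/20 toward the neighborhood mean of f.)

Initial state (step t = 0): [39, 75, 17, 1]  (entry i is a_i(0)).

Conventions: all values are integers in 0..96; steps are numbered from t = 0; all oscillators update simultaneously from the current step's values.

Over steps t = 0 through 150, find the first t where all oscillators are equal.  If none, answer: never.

Answer: never
Key observation: The state at step 13 reappears at step 15 — the system is in a cycle of period 2 from step 13 on.  No step 0..15 is synchronized, and the cycle repeats forever, so no step up to 150 (or ever) has all oscillators equal.

Derivation:
t=0: [39, 75, 17, 1]  (not all equal)
t=1: [47, 39, 42, 33]  (not all equal)
t=2: [67, 72, 70, 75]  (not all equal)
t=3: [18, 21, 20, 23]  (not all equal)
t=4: [60, 61, 61, 63]  (not all equal)
t=5: [9, 8, 8, 7]  (not all equal)
t=6: [24, 24, 24, 23]  (not all equal)
t=7: [71, 71, 71, 70]  (not all equal)
t=8: [20, 20, 20, 19]  (not all equal)
t=9: [59, 59, 59, 58]  (not all equal)
t=10: [15, 15, 15, 16]  (not all equal)
t=11: [45, 45, 45, 46]  (not all equal)
t=12: [56, 56, 56, 55]  (not all equal)
t=13: [24, 24, 24, 25]  (not all equal)
t=14: [72, 72, 72, 73]  (not all equal)
t=15: [24, 24, 24, 25]  (not all equal)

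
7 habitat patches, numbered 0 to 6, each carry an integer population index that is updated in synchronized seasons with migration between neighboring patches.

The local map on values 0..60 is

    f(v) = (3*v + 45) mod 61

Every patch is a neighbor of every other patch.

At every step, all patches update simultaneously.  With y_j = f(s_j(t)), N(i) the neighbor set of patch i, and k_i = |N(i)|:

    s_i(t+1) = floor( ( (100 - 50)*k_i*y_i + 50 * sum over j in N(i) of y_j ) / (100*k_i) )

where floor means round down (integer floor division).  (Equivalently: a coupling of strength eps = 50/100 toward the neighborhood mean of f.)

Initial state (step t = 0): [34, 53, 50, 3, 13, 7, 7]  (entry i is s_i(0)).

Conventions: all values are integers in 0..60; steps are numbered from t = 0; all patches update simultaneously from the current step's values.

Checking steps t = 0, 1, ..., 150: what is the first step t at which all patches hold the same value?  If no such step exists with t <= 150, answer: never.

Simulating step by step:
t=0: [34, 53, 50, 3, 13, 7, 7]  (not all equal)
t=1: [22, 20, 17, 34, 21, 14, 14]  (not all equal)
t=2: [41, 39, 35, 31, 40, 31, 31]  (not all equal)
t=3: [36, 33, 28, 23, 35, 23, 23]  (not all equal)
t=4: [33, 29, 23, 42, 32, 42, 42]  (not all equal)
t=5: [30, 25, 43, 41, 28, 41, 41]  (not all equal)
t=6: [27, 47, 44, 41, 25, 41, 41]  (not all equal)
t=7: [23, 22, 44, 40, 46, 40, 40]  (not all equal)
t=8: [46, 44, 46, 41, 23, 41, 41]  (not all equal)
t=9: [20, 43, 20, 39, 42, 39, 39]  (not all equal)
t=10: [44, 47, 44, 42, 46, 42, 42]  (not all equal)
t=11: [44, 22, 44, 42, 21, 42, 42]  (not all equal)
t=12: [52, 50, 52, 49, 49, 49, 49]  (not all equal)
t=13: [14, 12, 14, 10, 10, 10, 10]  (not all equal)
t=14: [21, 19, 21, 16, 16, 16, 16]  (not all equal)
t=15: [41, 39, 41, 35, 35, 35, 35]  (not all equal)
t=16: [39, 37, 39, 32, 32, 32, 32]  (not all equal)
t=17: [32, 30, 32, 23, 23, 23, 23]  (not all equal)
t=18: [29, 27, 29, 44, 44, 44, 44]  (not all equal)
t=19: [24, 22, 24, 43, 43, 43, 43]  (not all equal)
t=20: [54, 51, 54, 52, 52, 52, 52]  (not all equal)
t=21: [21, 17, 21, 18, 18, 18, 18]  (not all equal)
t=22: [43, 38, 43, 39, 39, 39, 39]  (not all equal)
t=23: [46, 40, 46, 41, 41, 41, 41]  (not all equal)
t=24: [18, 36, 18, 38, 38, 38, 38]  (not all equal)
t=25: [37, 34, 37, 36, 36, 36, 36]  (not all equal)
t=26: [32, 28, 32, 31, 31, 31, 31]  (not all equal)
t=27: [17, 12, 17, 15, 15, 15, 15]  (not all equal)
t=28: [31, 25, 31, 29, 29, 29, 29]  (not all equal)
t=29: [17, 35, 17, 15, 15, 15, 15]  (not all equal)
t=30: [32, 29, 32, 29, 29, 29, 29]  (not all equal)
t=31: [15, 11, 15, 11, 11, 11, 11]  (not all equal)
t=32: [24, 19, 24, 19, 19, 19, 19]  (not all equal)
t=33: [49, 43, 49, 43, 43, 43, 43]  (not all equal)
t=34: [26, 44, 26, 44, 44, 44, 44]  (not all equal)
t=35: [23, 46, 23, 46, 46, 46, 46]  (not all equal)
t=36: [30, 8, 30, 8, 8, 8, 8]  (not all equal)
t=37: [10, 8, 10, 8, 8, 8, 8]  (not all equal)
t=38: [11, 9, 11, 9, 9, 9, 9]  (not all equal)
t=39: [14, 12, 14, 12, 12, 12, 12]  (not all equal)
t=40: [23, 21, 23, 21, 21, 21, 21]  (not all equal)
t=41: [50, 48, 50, 48, 48, 48, 48]  (not all equal)
t=42: [9, 7, 9, 7, 7, 7, 7]  (not all equal)
t=43: [8, 6, 8, 6, 6, 6, 6]  (not all equal)
t=44: [5, 3, 5, 3, 3, 3, 3]  (not all equal)
t=45: [57, 55, 57, 55, 55, 55, 55]  (not all equal)
t=46: [30, 28, 30, 28, 28, 28, 28]  (not all equal)
t=47: [10, 8, 10, 8, 8, 8, 8]  (not all equal)

Answer: never
Key observation: The state at step 37 reappears at step 47 — the system is in a cycle of period 10 from step 37 on.  No step 0..47 is synchronized, and the cycle repeats forever, so no step up to 150 (or ever) has all patches equal.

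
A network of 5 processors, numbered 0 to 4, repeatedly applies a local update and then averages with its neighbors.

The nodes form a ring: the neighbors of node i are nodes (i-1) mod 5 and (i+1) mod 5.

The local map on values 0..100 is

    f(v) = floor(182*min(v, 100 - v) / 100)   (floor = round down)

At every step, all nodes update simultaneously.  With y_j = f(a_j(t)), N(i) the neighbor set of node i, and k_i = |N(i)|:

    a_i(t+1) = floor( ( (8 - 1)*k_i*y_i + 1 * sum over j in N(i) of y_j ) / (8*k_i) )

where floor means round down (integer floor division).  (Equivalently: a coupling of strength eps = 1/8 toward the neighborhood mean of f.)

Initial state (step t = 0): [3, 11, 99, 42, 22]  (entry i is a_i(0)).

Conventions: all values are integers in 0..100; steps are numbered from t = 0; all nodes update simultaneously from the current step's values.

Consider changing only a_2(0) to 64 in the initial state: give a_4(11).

Answer: a_4(11) = 76
Key observation: This trace re-runs the system from the modified initial state.

Derivation:
t=0: [3, 11, 64, 42, 22]
t=1: [8, 21, 62, 73, 40]
t=2: [19, 38, 65, 51, 66]
t=3: [37, 66, 65, 85, 61]
t=4: [66, 61, 60, 31, 67]
t=5: [61, 69, 70, 57, 59]
t=6: [69, 56, 55, 76, 74]
t=7: [56, 78, 78, 45, 47]
t=8: [77, 42, 42, 78, 84]
t=9: [42, 73, 73, 41, 30]
t=10: [72, 50, 50, 71, 56]
t=11: [54, 88, 88, 56, 76]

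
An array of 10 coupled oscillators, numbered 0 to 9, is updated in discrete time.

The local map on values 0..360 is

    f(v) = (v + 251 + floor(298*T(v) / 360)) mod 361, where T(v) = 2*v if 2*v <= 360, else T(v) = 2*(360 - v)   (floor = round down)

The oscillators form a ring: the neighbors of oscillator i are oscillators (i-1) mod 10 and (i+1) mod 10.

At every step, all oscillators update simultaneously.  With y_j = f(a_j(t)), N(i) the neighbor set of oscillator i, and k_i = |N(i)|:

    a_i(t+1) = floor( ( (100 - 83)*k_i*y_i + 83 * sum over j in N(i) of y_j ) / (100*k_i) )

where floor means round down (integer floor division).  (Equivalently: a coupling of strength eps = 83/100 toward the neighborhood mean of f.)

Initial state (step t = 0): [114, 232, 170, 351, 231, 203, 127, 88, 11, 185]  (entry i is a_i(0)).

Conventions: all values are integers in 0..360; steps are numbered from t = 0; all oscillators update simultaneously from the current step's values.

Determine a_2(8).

Answer: a_2(8) = 293

Derivation:
t=0: [114, 232, 170, 351, 231, 203, 127, 88, 11, 185]
t=1: [172, 277, 301, 323, 308, 292, 235, 231, 99, 196]
t=2: [333, 314, 288, 283, 284, 305, 316, 257, 312, 267]
t=3: [290, 281, 291, 298, 294, 288, 297, 285, 307, 280]
t=4: [300, 296, 295, 293, 293, 292, 296, 289, 297, 291]
t=5: [292, 290, 292, 292, 293, 292, 294, 291, 294, 290]
t=6: [294, 294, 294, 293, 293, 293, 294, 293, 294, 293]
t=7: [293, 293, 293, 293, 293, 293, 293, 293, 293, 293]
t=8: [293, 293, 293, 293, 293, 293, 293, 293, 293, 293]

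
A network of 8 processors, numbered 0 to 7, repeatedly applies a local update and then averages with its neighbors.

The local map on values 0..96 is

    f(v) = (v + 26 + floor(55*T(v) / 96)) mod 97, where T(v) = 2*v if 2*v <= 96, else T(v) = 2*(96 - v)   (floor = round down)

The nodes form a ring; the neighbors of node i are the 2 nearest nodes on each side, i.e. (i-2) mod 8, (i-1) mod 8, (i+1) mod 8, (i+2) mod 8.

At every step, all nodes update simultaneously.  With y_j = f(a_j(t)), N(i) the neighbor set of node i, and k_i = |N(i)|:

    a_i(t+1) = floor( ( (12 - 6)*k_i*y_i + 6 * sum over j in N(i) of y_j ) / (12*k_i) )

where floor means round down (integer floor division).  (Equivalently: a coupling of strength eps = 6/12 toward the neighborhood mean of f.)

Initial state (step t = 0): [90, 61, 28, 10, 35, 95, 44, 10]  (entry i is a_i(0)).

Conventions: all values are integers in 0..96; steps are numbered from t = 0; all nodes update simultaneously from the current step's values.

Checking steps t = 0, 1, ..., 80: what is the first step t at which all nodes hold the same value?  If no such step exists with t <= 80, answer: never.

Answer: 10
Key observation: Synchronization is absorbing here: once all nodes are equal they stay equal, and step 10 is the first all-equal step.

Derivation:
t=0: [90, 61, 28, 10, 35, 95, 44, 10]  (not all equal)
t=1: [35, 40, 56, 41, 24, 27, 24, 36]  (not all equal)
t=2: [17, 14, 28, 33, 64, 63, 59, 25]  (not all equal)
t=3: [62, 68, 73, 73, 44, 43, 39, 61]  (not all equal)
t=4: [26, 28, 27, 26, 22, 22, 18, 26]  (not all equal)
t=5: [79, 83, 81, 79, 74, 73, 70, 78]  (not all equal)
t=6: [27, 26, 27, 27, 27, 27, 27, 27]  (not all equal)
t=7: [82, 82, 82, 82, 83, 83, 83, 82]  (not all equal)
t=8: [26, 27, 26, 26, 26, 26, 26, 26]  (not all equal)
t=9: [81, 82, 81, 81, 81, 81, 81, 81]  (not all equal)
t=10: [27, 27, 27, 27, 27, 27, 27, 27]  (all equal)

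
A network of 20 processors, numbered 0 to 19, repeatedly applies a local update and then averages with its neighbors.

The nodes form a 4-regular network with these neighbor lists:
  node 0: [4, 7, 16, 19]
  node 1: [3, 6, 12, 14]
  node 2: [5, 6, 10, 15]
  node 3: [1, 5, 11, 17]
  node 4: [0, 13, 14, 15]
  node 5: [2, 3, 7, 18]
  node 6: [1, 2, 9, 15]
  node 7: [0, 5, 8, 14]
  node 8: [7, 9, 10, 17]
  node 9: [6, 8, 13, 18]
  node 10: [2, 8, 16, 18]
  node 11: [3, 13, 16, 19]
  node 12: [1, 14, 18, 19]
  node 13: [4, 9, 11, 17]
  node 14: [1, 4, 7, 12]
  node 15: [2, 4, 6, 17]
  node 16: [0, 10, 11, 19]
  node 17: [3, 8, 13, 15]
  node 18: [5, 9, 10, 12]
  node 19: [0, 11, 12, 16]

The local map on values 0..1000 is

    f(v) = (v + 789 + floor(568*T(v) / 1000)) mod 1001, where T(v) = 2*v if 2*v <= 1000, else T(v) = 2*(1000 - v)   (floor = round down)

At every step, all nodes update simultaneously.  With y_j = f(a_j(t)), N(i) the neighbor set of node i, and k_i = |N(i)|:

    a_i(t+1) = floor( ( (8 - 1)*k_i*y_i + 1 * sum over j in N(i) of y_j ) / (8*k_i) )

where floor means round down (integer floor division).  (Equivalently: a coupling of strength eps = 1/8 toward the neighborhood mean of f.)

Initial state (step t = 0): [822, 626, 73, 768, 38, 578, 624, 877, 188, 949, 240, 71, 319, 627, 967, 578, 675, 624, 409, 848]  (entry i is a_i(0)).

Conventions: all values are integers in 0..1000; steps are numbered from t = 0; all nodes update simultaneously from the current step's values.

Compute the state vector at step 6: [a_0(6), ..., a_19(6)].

Simulating step by step:
t=0: [822, 626, 73, 768, 38, 578, 624, 877, 188, 949, 240, 71, 319, 627, 967, 578, 675, 624, 409, 848]
t=1: [814, 824, 914, 824, 863, 840, 841, 785, 250, 773, 344, 925, 507, 840, 786, 848, 817, 818, 653, 802]
t=2: [812, 812, 791, 810, 806, 809, 809, 801, 374, 802, 543, 799, 850, 808, 817, 807, 802, 796, 824, 814]
t=3: [813, 812, 816, 813, 813, 813, 813, 807, 615, 806, 838, 814, 808, 814, 812, 814, 815, 807, 812, 812]
t=4: [813, 813, 812, 813, 813, 813, 813, 814, 836, 814, 811, 813, 813, 813, 813, 813, 812, 814, 812, 813]
t=5: [813, 813, 813, 813, 813, 813, 813, 812, 810, 812, 812, 813, 813, 813, 813, 813, 813, 812, 813, 813]
t=6: [813, 813, 813, 813, 813, 813, 813, 813, 813, 813, 813, 813, 813, 813, 813, 813, 813, 813, 813, 813]

Answer: [813, 813, 813, 813, 813, 813, 813, 813, 813, 813, 813, 813, 813, 813, 813, 813, 813, 813, 813, 813]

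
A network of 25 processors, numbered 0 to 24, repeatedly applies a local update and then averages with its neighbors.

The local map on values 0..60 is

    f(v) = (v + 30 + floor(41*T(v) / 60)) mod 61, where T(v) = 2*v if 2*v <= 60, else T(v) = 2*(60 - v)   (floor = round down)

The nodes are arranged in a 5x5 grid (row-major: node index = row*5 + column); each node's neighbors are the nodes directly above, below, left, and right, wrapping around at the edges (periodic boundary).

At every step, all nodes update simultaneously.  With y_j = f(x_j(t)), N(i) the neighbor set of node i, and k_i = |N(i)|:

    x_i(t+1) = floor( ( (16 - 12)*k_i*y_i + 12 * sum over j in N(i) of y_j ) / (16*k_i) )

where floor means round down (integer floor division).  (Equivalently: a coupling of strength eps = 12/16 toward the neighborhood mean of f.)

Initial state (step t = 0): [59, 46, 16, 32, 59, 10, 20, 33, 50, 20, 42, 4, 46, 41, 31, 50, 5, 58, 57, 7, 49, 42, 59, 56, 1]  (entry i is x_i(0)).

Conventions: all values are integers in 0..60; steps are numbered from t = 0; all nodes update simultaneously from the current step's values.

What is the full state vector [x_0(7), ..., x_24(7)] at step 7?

Answer: [37, 37, 37, 37, 37, 37, 37, 37, 37, 37, 37, 37, 37, 37, 37, 37, 37, 37, 37, 37, 37, 37, 37, 37, 37]

Derivation:
t=0: [59, 46, 16, 32, 59, 10, 20, 33, 50, 20, 42, 4, 46, 41, 31, 50, 5, 58, 57, 7, 49, 42, 59, 56, 1]
t=1: [35, 24, 27, 27, 29, 31, 34, 26, 32, 32, 39, 33, 34, 34, 34, 37, 35, 32, 33, 36, 32, 34, 26, 31, 33]
t=2: [35, 33, 29, 35, 36, 38, 34, 35, 35, 38, 37, 37, 36, 38, 37, 37, 38, 36, 38, 37, 38, 34, 35, 35, 38]
t=3: [37, 37, 37, 37, 37, 37, 37, 37, 37, 37, 37, 37, 37, 37, 37, 37, 37, 37, 37, 37, 37, 37, 37, 37, 37]
t=4: [37, 37, 37, 37, 37, 37, 37, 37, 37, 37, 37, 37, 37, 37, 37, 37, 37, 37, 37, 37, 37, 37, 37, 37, 37]
t=5: [37, 37, 37, 37, 37, 37, 37, 37, 37, 37, 37, 37, 37, 37, 37, 37, 37, 37, 37, 37, 37, 37, 37, 37, 37]
t=6: [37, 37, 37, 37, 37, 37, 37, 37, 37, 37, 37, 37, 37, 37, 37, 37, 37, 37, 37, 37, 37, 37, 37, 37, 37]
t=7: [37, 37, 37, 37, 37, 37, 37, 37, 37, 37, 37, 37, 37, 37, 37, 37, 37, 37, 37, 37, 37, 37, 37, 37, 37]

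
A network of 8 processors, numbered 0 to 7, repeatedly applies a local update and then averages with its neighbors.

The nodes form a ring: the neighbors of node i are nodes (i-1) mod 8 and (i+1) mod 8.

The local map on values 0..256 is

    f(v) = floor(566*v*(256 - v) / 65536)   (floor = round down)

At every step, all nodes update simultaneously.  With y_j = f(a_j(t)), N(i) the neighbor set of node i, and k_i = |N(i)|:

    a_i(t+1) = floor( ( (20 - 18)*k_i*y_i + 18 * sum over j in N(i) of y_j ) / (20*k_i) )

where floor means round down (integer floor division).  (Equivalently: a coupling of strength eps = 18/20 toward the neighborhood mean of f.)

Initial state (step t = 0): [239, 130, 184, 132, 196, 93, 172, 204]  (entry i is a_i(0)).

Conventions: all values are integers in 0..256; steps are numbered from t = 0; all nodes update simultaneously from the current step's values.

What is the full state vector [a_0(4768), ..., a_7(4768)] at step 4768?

Simulating step by step:
t=0: [239, 130, 184, 132, 196, 93, 172, 204]
t=1: [107, 81, 138, 110, 132, 114, 111, 80]
t=2: [123, 136, 131, 140, 138, 139, 130, 136]
t=3: [140, 140, 140, 140, 140, 140, 140, 140]
t=4: [140, 140, 140, 140, 140, 140, 140, 140]

Answer: [140, 140, 140, 140, 140, 140, 140, 140]
Key observation: The state at step 3, [140, 140, 140, 140, 140, 140, 140, 140], reappears at step 4: the system is in a cycle of period 1 from step 3 on.  Therefore the state at step 4768 equals the state at step 3 + ((4768 - 3) mod 1) = 3, which is [140, 140, 140, 140, 140, 140, 140, 140].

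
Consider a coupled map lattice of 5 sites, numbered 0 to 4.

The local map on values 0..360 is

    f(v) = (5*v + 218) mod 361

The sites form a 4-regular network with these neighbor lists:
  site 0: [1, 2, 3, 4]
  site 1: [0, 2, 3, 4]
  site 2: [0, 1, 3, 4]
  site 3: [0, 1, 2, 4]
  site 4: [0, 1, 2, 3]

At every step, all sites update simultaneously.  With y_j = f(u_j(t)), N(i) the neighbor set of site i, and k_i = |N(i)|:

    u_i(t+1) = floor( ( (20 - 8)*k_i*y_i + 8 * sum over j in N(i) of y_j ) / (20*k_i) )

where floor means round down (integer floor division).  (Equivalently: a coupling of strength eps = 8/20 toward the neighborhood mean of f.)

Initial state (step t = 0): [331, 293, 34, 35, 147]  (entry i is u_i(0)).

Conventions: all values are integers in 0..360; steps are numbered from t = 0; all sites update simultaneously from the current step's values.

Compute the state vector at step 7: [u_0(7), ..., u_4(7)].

Answer: [77, 103, 105, 231, 65]

Derivation:
t=0: [331, 293, 34, 35, 147]
t=1: [93, 179, 73, 75, 175]
t=2: [242, 96, 192, 197, 86]
t=3: [290, 286, 165, 178, 261]
t=4: [197, 187, 245, 97, 124]
t=5: [160, 135, 280, 271, 158]
t=6: [253, 191, 192, 170, 248]
t=7: [77, 103, 105, 231, 65]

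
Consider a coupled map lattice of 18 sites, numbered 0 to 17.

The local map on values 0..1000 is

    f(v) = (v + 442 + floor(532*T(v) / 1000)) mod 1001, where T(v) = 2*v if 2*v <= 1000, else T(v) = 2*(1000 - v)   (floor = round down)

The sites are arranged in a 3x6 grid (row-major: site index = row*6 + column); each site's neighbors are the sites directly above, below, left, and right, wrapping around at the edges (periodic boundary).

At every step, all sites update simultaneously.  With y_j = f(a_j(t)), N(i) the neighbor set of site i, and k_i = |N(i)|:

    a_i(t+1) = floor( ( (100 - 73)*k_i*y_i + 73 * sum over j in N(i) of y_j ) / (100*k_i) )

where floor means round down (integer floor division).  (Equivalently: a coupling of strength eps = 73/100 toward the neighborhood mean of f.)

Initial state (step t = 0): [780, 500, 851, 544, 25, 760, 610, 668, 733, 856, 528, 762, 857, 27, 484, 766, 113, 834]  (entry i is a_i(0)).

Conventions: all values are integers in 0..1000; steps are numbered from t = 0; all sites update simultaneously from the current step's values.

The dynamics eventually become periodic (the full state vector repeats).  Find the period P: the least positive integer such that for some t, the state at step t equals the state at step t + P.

Simulating step by step:
t=0: [780, 500, 851, 544, 25, 760, 610, 668, 733, 856, 528, 762, 857, 27, 484, 766, 113, 834]
t=1: [459, 467, 457, 464, 511, 461, 458, 470, 452, 459, 505, 459, 462, 467, 457, 494, 523, 493]
t=2: [392, 398, 388, 418, 443, 417, 392, 396, 386, 415, 441, 416, 404, 399, 399, 423, 466, 423]
t=3: [265, 255, 259, 302, 343, 303, 264, 254, 257, 300, 341, 302, 270, 264, 264, 315, 351, 317]
t=4: [817, 976, 809, 249, 120, 254, 816, 974, 807, 248, 118, 252, 827, 981, 818, 257, 131, 261]
t=5: [543, 445, 542, 817, 791, 823, 543, 445, 542, 816, 790, 822, 546, 445, 545, 823, 799, 828]
t=6: [446, 399, 446, 455, 453, 455, 446, 399, 446, 455, 453, 455, 446, 399, 446, 455, 453, 455]
t=7: [346, 299, 346, 375, 376, 375, 346, 299, 346, 375, 376, 375, 346, 299, 346, 375, 376, 375]
t=8: [148, 93, 148, 204, 216, 204, 148, 93, 148, 204, 216, 204, 148, 93, 148, 204, 216, 204]
t=9: [747, 674, 747, 846, 878, 846, 747, 674, 747, 846, 878, 846, 747, 674, 747, 846, 878, 846]
t=10: [456, 459, 456, 450, 448, 450, 456, 459, 456, 450, 448, 450, 456, 459, 456, 450, 448, 450]
t=11: [380, 385, 380, 370, 366, 370, 380, 385, 380, 370, 366, 370, 380, 385, 380, 370, 366, 370]
t=12: [222, 231, 222, 206, 198, 206, 222, 231, 222, 206, 198, 206, 222, 231, 222, 206, 198, 206]
t=13: [897, 911, 897, 869, 856, 869, 897, 911, 897, 869, 856, 869, 897, 911, 897, 869, 856, 869]
t=14: [447, 446, 447, 448, 449, 448, 447, 446, 447, 448, 449, 448, 447, 446, 447, 448, 449, 448]
t=15: [363, 361, 363, 365, 366, 365, 363, 361, 363, 365, 366, 365, 363, 361, 363, 365, 366, 365]
t=16: [190, 187, 190, 193, 195, 193, 190, 187, 190, 193, 195, 193, 190, 187, 190, 193, 195, 193]
t=17: [833, 829, 833, 839, 842, 839, 833, 829, 833, 839, 842, 839, 833, 829, 833, 839, 842, 839]
t=18: [451, 451, 451, 451, 451, 451, 451, 451, 451, 451, 451, 451, 451, 451, 451, 451, 451, 451]
t=19: [371, 371, 371, 371, 371, 371, 371, 371, 371, 371, 371, 371, 371, 371, 371, 371, 371, 371]
t=20: [206, 206, 206, 206, 206, 206, 206, 206, 206, 206, 206, 206, 206, 206, 206, 206, 206, 206]
t=21: [867, 867, 867, 867, 867, 867, 867, 867, 867, 867, 867, 867, 867, 867, 867, 867, 867, 867]
t=22: [449, 449, 449, 449, 449, 449, 449, 449, 449, 449, 449, 449, 449, 449, 449, 449, 449, 449]
t=23: [367, 367, 367, 367, 367, 367, 367, 367, 367, 367, 367, 367, 367, 367, 367, 367, 367, 367]
t=24: [198, 198, 198, 198, 198, 198, 198, 198, 198, 198, 198, 198, 198, 198, 198, 198, 198, 198]
t=25: [850, 850, 850, 850, 850, 850, 850, 850, 850, 850, 850, 850, 850, 850, 850, 850, 850, 850]
t=26: [450, 450, 450, 450, 450, 450, 450, 450, 450, 450, 450, 450, 450, 450, 450, 450, 450, 450]
t=27: [369, 369, 369, 369, 369, 369, 369, 369, 369, 369, 369, 369, 369, 369, 369, 369, 369, 369]
t=28: [202, 202, 202, 202, 202, 202, 202, 202, 202, 202, 202, 202, 202, 202, 202, 202, 202, 202]
t=29: [858, 858, 858, 858, 858, 858, 858, 858, 858, 858, 858, 858, 858, 858, 858, 858, 858, 858]
t=30: [450, 450, 450, 450, 450, 450, 450, 450, 450, 450, 450, 450, 450, 450, 450, 450, 450, 450]

Answer: 4
Key observation: The state at step 26, [450, 450, 450, 450, 450, 450, 450, 450, 450, 450, 450, 450, 450, 450, 450, 450, 450, 450], reappears at step 30 — and no state repeats earlier — so the cycle the system enters has period 4.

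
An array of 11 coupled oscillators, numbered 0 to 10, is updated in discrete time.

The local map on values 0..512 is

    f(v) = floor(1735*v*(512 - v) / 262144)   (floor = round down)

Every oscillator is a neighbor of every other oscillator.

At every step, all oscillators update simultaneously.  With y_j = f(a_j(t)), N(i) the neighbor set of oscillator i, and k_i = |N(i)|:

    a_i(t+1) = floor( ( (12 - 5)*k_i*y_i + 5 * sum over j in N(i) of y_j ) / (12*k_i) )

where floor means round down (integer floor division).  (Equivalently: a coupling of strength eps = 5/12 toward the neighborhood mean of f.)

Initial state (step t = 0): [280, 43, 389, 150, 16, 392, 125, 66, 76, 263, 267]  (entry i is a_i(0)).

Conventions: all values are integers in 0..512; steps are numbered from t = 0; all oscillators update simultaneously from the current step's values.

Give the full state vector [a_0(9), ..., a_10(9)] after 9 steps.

Answer: [237, 237, 237, 237, 237, 237, 237, 237, 237, 237, 237]

Derivation:
t=0: [280, 43, 389, 150, 16, 392, 125, 66, 76, 263, 267]
t=1: [365, 205, 304, 327, 161, 301, 306, 238, 251, 367, 367]
t=2: [374, 407, 408, 398, 384, 409, 407, 415, 416, 372, 372]
t=3: [322, 290, 289, 300, 313, 288, 290, 281, 280, 324, 324]
t=4: [410, 422, 422, 419, 415, 422, 422, 424, 424, 410, 410]
t=5: [268, 254, 254, 257, 262, 254, 254, 251, 251, 268, 268]
t=6: [432, 432, 432, 432, 432, 432, 432, 432, 432, 432, 432]
t=7: [228, 228, 228, 228, 228, 228, 228, 228, 228, 228, 228]
t=8: [428, 428, 428, 428, 428, 428, 428, 428, 428, 428, 428]
t=9: [237, 237, 237, 237, 237, 237, 237, 237, 237, 237, 237]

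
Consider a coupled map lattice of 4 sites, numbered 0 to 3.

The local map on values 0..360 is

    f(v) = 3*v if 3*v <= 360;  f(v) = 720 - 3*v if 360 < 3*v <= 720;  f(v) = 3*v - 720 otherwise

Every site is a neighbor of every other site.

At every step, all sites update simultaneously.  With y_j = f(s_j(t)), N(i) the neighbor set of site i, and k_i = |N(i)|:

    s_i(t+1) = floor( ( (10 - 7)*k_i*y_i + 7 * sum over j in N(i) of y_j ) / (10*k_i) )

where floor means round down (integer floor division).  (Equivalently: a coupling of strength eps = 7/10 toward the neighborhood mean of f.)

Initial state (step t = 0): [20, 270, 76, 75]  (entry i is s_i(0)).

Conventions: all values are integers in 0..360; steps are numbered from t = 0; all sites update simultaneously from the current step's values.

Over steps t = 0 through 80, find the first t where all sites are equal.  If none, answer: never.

Answer: 3
Key observation: Synchronization is absorbing here: once all sites are equal they stay equal, and step 3 is the first all-equal step.

Derivation:
t=0: [20, 270, 76, 75]  (not all equal)
t=1: [144, 146, 155, 155]  (not all equal)
t=2: [271, 270, 269, 269]  (not all equal)
t=3: [89, 89, 89, 89]  (all equal)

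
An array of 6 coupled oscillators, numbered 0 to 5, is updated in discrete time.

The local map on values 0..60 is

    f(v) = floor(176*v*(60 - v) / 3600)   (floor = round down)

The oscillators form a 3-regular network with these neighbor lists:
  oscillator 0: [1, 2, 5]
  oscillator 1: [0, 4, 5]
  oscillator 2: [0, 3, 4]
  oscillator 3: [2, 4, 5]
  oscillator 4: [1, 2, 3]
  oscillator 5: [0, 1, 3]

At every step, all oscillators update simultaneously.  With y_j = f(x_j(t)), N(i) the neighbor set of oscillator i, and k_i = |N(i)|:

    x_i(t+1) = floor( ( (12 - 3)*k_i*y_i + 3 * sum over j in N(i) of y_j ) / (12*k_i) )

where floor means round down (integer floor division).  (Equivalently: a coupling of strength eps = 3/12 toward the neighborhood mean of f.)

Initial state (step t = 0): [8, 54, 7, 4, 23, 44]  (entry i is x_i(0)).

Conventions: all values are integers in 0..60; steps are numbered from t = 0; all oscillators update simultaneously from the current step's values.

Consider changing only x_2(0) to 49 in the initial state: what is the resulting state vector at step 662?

Simulating step by step:
t=0: [8, 54, 49, 4, 23, 44]
t=1: [21, 19, 25, 15, 35, 29]
t=2: [40, 38, 41, 35, 40, 41]
t=3: [38, 39, 38, 41, 39, 38]
t=4: [40, 40, 39, 38, 39, 39]
t=5: [39, 39, 39, 40, 39, 39]
t=6: [40, 40, 39, 39, 39, 39]
t=7: [39, 39, 39, 40, 39, 39]

Answer: [40, 40, 39, 39, 39, 39]
Key observation: The state at step 5, [39, 39, 39, 40, 39, 39], reappears at step 7: the system is in a cycle of period 2 from step 5 on.  Therefore the state at step 662 equals the state at step 5 + ((662 - 5) mod 2) = 6, which is [40, 40, 39, 39, 39, 39].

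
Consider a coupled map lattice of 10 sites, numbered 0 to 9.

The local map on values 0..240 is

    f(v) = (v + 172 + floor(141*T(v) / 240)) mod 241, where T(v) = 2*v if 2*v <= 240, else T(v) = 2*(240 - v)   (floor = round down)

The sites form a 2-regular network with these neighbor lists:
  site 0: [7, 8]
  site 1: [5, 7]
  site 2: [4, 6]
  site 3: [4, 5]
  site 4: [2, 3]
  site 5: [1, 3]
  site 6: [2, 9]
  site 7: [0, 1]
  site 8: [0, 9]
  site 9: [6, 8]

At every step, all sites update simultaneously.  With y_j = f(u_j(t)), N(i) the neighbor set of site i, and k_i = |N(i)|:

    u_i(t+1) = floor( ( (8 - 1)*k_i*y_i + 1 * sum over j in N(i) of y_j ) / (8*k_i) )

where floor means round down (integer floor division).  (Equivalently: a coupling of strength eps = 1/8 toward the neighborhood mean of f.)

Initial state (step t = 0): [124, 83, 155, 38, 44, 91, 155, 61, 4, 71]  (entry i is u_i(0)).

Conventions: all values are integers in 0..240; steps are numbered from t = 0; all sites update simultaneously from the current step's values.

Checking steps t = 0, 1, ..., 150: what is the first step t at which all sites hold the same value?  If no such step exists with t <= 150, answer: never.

Answer: 6
Key observation: Synchronization is absorbing here: once all sites are equal they stay equal, and step 6 is the first all-equal step.

Derivation:
t=0: [124, 83, 155, 38, 44, 91, 155, 61, 4, 71]  (not all equal)
t=1: [182, 109, 175, 21, 35, 119, 178, 74, 174, 97]  (not all equal)
t=2: [175, 164, 171, 202, 31, 189, 178, 101, 179, 146]  (not all equal)
t=3: [179, 181, 186, 181, 231, 179, 181, 154, 181, 186]  (not all equal)
t=4: [181, 181, 179, 180, 173, 181, 180, 185, 180, 180]  (not all equal)
t=5: [180, 180, 181, 181, 181, 181, 181, 180, 181, 181]  (not all equal)
t=6: [181, 181, 181, 181, 181, 181, 181, 181, 181, 181]  (all equal)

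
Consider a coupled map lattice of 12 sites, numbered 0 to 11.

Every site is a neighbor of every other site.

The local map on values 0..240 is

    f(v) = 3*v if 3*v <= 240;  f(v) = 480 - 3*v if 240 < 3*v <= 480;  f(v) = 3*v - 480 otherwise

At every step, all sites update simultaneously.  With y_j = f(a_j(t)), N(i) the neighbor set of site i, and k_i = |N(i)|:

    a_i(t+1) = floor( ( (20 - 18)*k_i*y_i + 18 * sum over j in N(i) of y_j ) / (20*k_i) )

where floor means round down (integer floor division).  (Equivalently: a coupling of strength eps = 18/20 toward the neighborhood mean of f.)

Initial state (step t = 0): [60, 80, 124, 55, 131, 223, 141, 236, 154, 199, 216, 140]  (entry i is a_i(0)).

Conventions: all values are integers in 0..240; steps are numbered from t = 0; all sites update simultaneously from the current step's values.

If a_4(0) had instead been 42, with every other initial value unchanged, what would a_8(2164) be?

Answer: a_8(2164) = 126
Key observation: The state at step 4, [126, 126, 126, 126, 126, 126, 126, 126, 126, 126, 126, 126], reappears at step 8: the system is in a cycle of period 4 from step 4 on.  Therefore the state at step 2164 equals the state at step 4 + ((2164 - 4) mod 4) = 4, which is [126, 126, 126, 126, 126, 126, 126, 126, 126, 126, 126, 126].

Derivation:
t=0: [60, 80, 124, 55, 42, 223, 141, 236, 154, 199, 216, 140]
t=1: [138, 139, 137, 138, 137, 138, 136, 139, 135, 137, 138, 136]
t=2: [67, 67, 68, 67, 68, 67, 68, 67, 68, 68, 67, 68]
t=3: [202, 202, 202, 202, 202, 202, 202, 202, 202, 202, 202, 202]
t=4: [126, 126, 126, 126, 126, 126, 126, 126, 126, 126, 126, 126]
t=5: [102, 102, 102, 102, 102, 102, 102, 102, 102, 102, 102, 102]
t=6: [174, 174, 174, 174, 174, 174, 174, 174, 174, 174, 174, 174]
t=7: [42, 42, 42, 42, 42, 42, 42, 42, 42, 42, 42, 42]
t=8: [126, 126, 126, 126, 126, 126, 126, 126, 126, 126, 126, 126]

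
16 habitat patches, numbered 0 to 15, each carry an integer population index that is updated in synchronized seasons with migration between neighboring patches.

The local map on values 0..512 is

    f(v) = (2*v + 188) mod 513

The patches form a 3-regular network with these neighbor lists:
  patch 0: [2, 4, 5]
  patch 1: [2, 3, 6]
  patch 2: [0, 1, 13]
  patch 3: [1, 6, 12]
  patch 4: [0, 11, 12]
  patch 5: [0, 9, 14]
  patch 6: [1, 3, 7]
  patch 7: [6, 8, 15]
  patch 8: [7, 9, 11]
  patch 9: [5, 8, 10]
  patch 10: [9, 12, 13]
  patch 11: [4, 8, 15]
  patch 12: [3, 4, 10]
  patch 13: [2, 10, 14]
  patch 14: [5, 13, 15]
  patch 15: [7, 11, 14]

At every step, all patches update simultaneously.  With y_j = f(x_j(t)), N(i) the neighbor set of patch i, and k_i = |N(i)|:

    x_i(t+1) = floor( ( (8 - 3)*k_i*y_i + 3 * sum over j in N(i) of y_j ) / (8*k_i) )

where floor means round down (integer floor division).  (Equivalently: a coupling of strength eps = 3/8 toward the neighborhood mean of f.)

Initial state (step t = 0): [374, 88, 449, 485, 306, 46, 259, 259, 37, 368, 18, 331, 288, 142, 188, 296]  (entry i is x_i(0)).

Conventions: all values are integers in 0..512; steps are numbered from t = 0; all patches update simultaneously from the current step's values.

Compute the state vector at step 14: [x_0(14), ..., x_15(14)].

Answer: [92, 185, 121, 375, 358, 92, 403, 422, 383, 223, 287, 419, 265, 170, 342, 324]

Derivation:
t=0: [374, 88, 449, 485, 306, 46, 259, 259, 37, 368, 18, 331, 288, 142, 188, 296]
t=1: [342, 275, 194, 183, 305, 285, 206, 210, 281, 352, 281, 312, 237, 336, 159, 239]
t=2: [298, 164, 155, 83, 279, 308, 99, 119, 244, 326, 257, 271, 163, 317, 409, 208]
t=3: [297, 156, 384, 270, 206, 318, 339, 346, 223, 284, 197, 196, 97, 340, 394, 198]
t=4: [273, 438, 417, 288, 144, 316, 355, 297, 160, 214, 165, 76, 285, 343, 381, 156]
t=5: [299, 166, 395, 240, 398, 287, 310, 342, 406, 166, 91, 398, 244, 344, 419, 443]
t=6: [318, 118, 371, 155, 407, 190, 249, 328, 409, 142, 297, 420, 226, 331, 82, 133]
t=7: [314, 401, 394, 401, 360, 176, 264, 346, 408, 397, 285, 180, 236, 340, 325, 369]
t=8: [300, 441, 431, 401, 307, 154, 292, 367, 415, 388, 274, 184, 231, 351, 302, 349]
t=9: [273, 122, 102, 353, 237, 435, 278, 397, 428, 434, 260, 172, 209, 301, 330, 324]
t=10: [209, 395, 361, 332, 134, 93, 304, 364, 76, 49, 171, 73, 148, 288, 288, 304]
t=11: [211, 418, 349, 365, 398, 312, 327, 365, 340, 270, 138, 343, 404, 240, 270, 300]
t=12: [203, 457, 328, 418, 412, 252, 370, 373, 344, 274, 396, 363, 469, 228, 225, 294]
t=13: [176, 204, 242, 393, 384, 165, 385, 393, 357, 265, 348, 391, 247, 197, 149, 282]
t=14: [92, 185, 121, 375, 358, 92, 403, 422, 383, 223, 287, 419, 265, 170, 342, 324]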